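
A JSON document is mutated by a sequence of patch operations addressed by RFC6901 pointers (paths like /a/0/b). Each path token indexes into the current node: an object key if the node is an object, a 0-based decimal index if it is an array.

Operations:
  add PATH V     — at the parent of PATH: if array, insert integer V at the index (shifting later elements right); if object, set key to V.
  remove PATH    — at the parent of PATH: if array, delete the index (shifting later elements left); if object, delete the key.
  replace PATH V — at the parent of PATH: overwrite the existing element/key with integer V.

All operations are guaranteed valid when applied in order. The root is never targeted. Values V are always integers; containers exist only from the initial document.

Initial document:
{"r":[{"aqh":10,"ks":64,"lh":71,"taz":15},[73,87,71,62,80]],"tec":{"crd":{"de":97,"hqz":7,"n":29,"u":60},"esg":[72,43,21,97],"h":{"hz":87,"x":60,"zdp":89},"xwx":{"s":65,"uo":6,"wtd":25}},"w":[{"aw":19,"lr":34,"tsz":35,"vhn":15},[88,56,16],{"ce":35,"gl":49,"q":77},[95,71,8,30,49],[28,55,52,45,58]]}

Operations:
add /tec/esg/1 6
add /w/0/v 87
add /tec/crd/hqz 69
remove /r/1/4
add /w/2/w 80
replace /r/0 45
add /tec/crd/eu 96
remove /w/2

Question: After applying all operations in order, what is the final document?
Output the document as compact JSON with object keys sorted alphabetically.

After op 1 (add /tec/esg/1 6): {"r":[{"aqh":10,"ks":64,"lh":71,"taz":15},[73,87,71,62,80]],"tec":{"crd":{"de":97,"hqz":7,"n":29,"u":60},"esg":[72,6,43,21,97],"h":{"hz":87,"x":60,"zdp":89},"xwx":{"s":65,"uo":6,"wtd":25}},"w":[{"aw":19,"lr":34,"tsz":35,"vhn":15},[88,56,16],{"ce":35,"gl":49,"q":77},[95,71,8,30,49],[28,55,52,45,58]]}
After op 2 (add /w/0/v 87): {"r":[{"aqh":10,"ks":64,"lh":71,"taz":15},[73,87,71,62,80]],"tec":{"crd":{"de":97,"hqz":7,"n":29,"u":60},"esg":[72,6,43,21,97],"h":{"hz":87,"x":60,"zdp":89},"xwx":{"s":65,"uo":6,"wtd":25}},"w":[{"aw":19,"lr":34,"tsz":35,"v":87,"vhn":15},[88,56,16],{"ce":35,"gl":49,"q":77},[95,71,8,30,49],[28,55,52,45,58]]}
After op 3 (add /tec/crd/hqz 69): {"r":[{"aqh":10,"ks":64,"lh":71,"taz":15},[73,87,71,62,80]],"tec":{"crd":{"de":97,"hqz":69,"n":29,"u":60},"esg":[72,6,43,21,97],"h":{"hz":87,"x":60,"zdp":89},"xwx":{"s":65,"uo":6,"wtd":25}},"w":[{"aw":19,"lr":34,"tsz":35,"v":87,"vhn":15},[88,56,16],{"ce":35,"gl":49,"q":77},[95,71,8,30,49],[28,55,52,45,58]]}
After op 4 (remove /r/1/4): {"r":[{"aqh":10,"ks":64,"lh":71,"taz":15},[73,87,71,62]],"tec":{"crd":{"de":97,"hqz":69,"n":29,"u":60},"esg":[72,6,43,21,97],"h":{"hz":87,"x":60,"zdp":89},"xwx":{"s":65,"uo":6,"wtd":25}},"w":[{"aw":19,"lr":34,"tsz":35,"v":87,"vhn":15},[88,56,16],{"ce":35,"gl":49,"q":77},[95,71,8,30,49],[28,55,52,45,58]]}
After op 5 (add /w/2/w 80): {"r":[{"aqh":10,"ks":64,"lh":71,"taz":15},[73,87,71,62]],"tec":{"crd":{"de":97,"hqz":69,"n":29,"u":60},"esg":[72,6,43,21,97],"h":{"hz":87,"x":60,"zdp":89},"xwx":{"s":65,"uo":6,"wtd":25}},"w":[{"aw":19,"lr":34,"tsz":35,"v":87,"vhn":15},[88,56,16],{"ce":35,"gl":49,"q":77,"w":80},[95,71,8,30,49],[28,55,52,45,58]]}
After op 6 (replace /r/0 45): {"r":[45,[73,87,71,62]],"tec":{"crd":{"de":97,"hqz":69,"n":29,"u":60},"esg":[72,6,43,21,97],"h":{"hz":87,"x":60,"zdp":89},"xwx":{"s":65,"uo":6,"wtd":25}},"w":[{"aw":19,"lr":34,"tsz":35,"v":87,"vhn":15},[88,56,16],{"ce":35,"gl":49,"q":77,"w":80},[95,71,8,30,49],[28,55,52,45,58]]}
After op 7 (add /tec/crd/eu 96): {"r":[45,[73,87,71,62]],"tec":{"crd":{"de":97,"eu":96,"hqz":69,"n":29,"u":60},"esg":[72,6,43,21,97],"h":{"hz":87,"x":60,"zdp":89},"xwx":{"s":65,"uo":6,"wtd":25}},"w":[{"aw":19,"lr":34,"tsz":35,"v":87,"vhn":15},[88,56,16],{"ce":35,"gl":49,"q":77,"w":80},[95,71,8,30,49],[28,55,52,45,58]]}
After op 8 (remove /w/2): {"r":[45,[73,87,71,62]],"tec":{"crd":{"de":97,"eu":96,"hqz":69,"n":29,"u":60},"esg":[72,6,43,21,97],"h":{"hz":87,"x":60,"zdp":89},"xwx":{"s":65,"uo":6,"wtd":25}},"w":[{"aw":19,"lr":34,"tsz":35,"v":87,"vhn":15},[88,56,16],[95,71,8,30,49],[28,55,52,45,58]]}

Answer: {"r":[45,[73,87,71,62]],"tec":{"crd":{"de":97,"eu":96,"hqz":69,"n":29,"u":60},"esg":[72,6,43,21,97],"h":{"hz":87,"x":60,"zdp":89},"xwx":{"s":65,"uo":6,"wtd":25}},"w":[{"aw":19,"lr":34,"tsz":35,"v":87,"vhn":15},[88,56,16],[95,71,8,30,49],[28,55,52,45,58]]}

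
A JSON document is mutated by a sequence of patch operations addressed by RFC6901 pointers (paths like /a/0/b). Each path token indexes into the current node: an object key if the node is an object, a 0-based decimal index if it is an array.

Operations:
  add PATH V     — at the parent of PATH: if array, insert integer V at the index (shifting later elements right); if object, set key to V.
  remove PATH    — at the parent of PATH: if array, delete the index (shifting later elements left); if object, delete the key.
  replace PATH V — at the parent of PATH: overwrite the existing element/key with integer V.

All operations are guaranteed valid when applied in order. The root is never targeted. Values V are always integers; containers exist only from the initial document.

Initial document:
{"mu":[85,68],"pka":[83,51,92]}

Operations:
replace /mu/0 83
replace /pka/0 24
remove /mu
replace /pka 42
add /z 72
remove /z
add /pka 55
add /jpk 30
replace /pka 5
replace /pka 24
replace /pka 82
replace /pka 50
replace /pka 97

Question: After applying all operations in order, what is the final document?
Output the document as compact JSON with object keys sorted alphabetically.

Answer: {"jpk":30,"pka":97}

Derivation:
After op 1 (replace /mu/0 83): {"mu":[83,68],"pka":[83,51,92]}
After op 2 (replace /pka/0 24): {"mu":[83,68],"pka":[24,51,92]}
After op 3 (remove /mu): {"pka":[24,51,92]}
After op 4 (replace /pka 42): {"pka":42}
After op 5 (add /z 72): {"pka":42,"z":72}
After op 6 (remove /z): {"pka":42}
After op 7 (add /pka 55): {"pka":55}
After op 8 (add /jpk 30): {"jpk":30,"pka":55}
After op 9 (replace /pka 5): {"jpk":30,"pka":5}
After op 10 (replace /pka 24): {"jpk":30,"pka":24}
After op 11 (replace /pka 82): {"jpk":30,"pka":82}
After op 12 (replace /pka 50): {"jpk":30,"pka":50}
After op 13 (replace /pka 97): {"jpk":30,"pka":97}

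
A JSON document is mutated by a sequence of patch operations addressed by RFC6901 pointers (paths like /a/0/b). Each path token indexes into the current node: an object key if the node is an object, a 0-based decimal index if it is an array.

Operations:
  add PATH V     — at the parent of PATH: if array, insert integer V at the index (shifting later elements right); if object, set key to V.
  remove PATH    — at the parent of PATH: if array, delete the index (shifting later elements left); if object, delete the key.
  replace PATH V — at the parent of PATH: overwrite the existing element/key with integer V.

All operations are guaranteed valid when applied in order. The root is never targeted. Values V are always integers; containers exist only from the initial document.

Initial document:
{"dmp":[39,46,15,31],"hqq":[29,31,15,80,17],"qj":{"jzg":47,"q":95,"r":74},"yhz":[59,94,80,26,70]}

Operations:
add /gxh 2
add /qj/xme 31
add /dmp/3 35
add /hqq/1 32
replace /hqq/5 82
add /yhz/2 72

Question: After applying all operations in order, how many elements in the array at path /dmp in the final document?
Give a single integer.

After op 1 (add /gxh 2): {"dmp":[39,46,15,31],"gxh":2,"hqq":[29,31,15,80,17],"qj":{"jzg":47,"q":95,"r":74},"yhz":[59,94,80,26,70]}
After op 2 (add /qj/xme 31): {"dmp":[39,46,15,31],"gxh":2,"hqq":[29,31,15,80,17],"qj":{"jzg":47,"q":95,"r":74,"xme":31},"yhz":[59,94,80,26,70]}
After op 3 (add /dmp/3 35): {"dmp":[39,46,15,35,31],"gxh":2,"hqq":[29,31,15,80,17],"qj":{"jzg":47,"q":95,"r":74,"xme":31},"yhz":[59,94,80,26,70]}
After op 4 (add /hqq/1 32): {"dmp":[39,46,15,35,31],"gxh":2,"hqq":[29,32,31,15,80,17],"qj":{"jzg":47,"q":95,"r":74,"xme":31},"yhz":[59,94,80,26,70]}
After op 5 (replace /hqq/5 82): {"dmp":[39,46,15,35,31],"gxh":2,"hqq":[29,32,31,15,80,82],"qj":{"jzg":47,"q":95,"r":74,"xme":31},"yhz":[59,94,80,26,70]}
After op 6 (add /yhz/2 72): {"dmp":[39,46,15,35,31],"gxh":2,"hqq":[29,32,31,15,80,82],"qj":{"jzg":47,"q":95,"r":74,"xme":31},"yhz":[59,94,72,80,26,70]}
Size at path /dmp: 5

Answer: 5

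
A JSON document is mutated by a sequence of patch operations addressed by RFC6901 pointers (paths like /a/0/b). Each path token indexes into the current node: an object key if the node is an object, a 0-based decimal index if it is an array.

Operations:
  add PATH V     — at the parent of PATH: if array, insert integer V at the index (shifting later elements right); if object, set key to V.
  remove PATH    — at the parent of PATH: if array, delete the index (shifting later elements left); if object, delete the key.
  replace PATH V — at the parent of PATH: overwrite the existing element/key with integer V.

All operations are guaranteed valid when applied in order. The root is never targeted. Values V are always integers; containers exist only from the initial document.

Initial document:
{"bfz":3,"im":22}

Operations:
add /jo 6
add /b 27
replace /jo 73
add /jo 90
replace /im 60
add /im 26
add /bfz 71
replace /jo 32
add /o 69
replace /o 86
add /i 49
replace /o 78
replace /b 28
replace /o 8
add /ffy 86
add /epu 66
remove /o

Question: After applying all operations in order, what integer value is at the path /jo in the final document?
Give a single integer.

After op 1 (add /jo 6): {"bfz":3,"im":22,"jo":6}
After op 2 (add /b 27): {"b":27,"bfz":3,"im":22,"jo":6}
After op 3 (replace /jo 73): {"b":27,"bfz":3,"im":22,"jo":73}
After op 4 (add /jo 90): {"b":27,"bfz":3,"im":22,"jo":90}
After op 5 (replace /im 60): {"b":27,"bfz":3,"im":60,"jo":90}
After op 6 (add /im 26): {"b":27,"bfz":3,"im":26,"jo":90}
After op 7 (add /bfz 71): {"b":27,"bfz":71,"im":26,"jo":90}
After op 8 (replace /jo 32): {"b":27,"bfz":71,"im":26,"jo":32}
After op 9 (add /o 69): {"b":27,"bfz":71,"im":26,"jo":32,"o":69}
After op 10 (replace /o 86): {"b":27,"bfz":71,"im":26,"jo":32,"o":86}
After op 11 (add /i 49): {"b":27,"bfz":71,"i":49,"im":26,"jo":32,"o":86}
After op 12 (replace /o 78): {"b":27,"bfz":71,"i":49,"im":26,"jo":32,"o":78}
After op 13 (replace /b 28): {"b":28,"bfz":71,"i":49,"im":26,"jo":32,"o":78}
After op 14 (replace /o 8): {"b":28,"bfz":71,"i":49,"im":26,"jo":32,"o":8}
After op 15 (add /ffy 86): {"b":28,"bfz":71,"ffy":86,"i":49,"im":26,"jo":32,"o":8}
After op 16 (add /epu 66): {"b":28,"bfz":71,"epu":66,"ffy":86,"i":49,"im":26,"jo":32,"o":8}
After op 17 (remove /o): {"b":28,"bfz":71,"epu":66,"ffy":86,"i":49,"im":26,"jo":32}
Value at /jo: 32

Answer: 32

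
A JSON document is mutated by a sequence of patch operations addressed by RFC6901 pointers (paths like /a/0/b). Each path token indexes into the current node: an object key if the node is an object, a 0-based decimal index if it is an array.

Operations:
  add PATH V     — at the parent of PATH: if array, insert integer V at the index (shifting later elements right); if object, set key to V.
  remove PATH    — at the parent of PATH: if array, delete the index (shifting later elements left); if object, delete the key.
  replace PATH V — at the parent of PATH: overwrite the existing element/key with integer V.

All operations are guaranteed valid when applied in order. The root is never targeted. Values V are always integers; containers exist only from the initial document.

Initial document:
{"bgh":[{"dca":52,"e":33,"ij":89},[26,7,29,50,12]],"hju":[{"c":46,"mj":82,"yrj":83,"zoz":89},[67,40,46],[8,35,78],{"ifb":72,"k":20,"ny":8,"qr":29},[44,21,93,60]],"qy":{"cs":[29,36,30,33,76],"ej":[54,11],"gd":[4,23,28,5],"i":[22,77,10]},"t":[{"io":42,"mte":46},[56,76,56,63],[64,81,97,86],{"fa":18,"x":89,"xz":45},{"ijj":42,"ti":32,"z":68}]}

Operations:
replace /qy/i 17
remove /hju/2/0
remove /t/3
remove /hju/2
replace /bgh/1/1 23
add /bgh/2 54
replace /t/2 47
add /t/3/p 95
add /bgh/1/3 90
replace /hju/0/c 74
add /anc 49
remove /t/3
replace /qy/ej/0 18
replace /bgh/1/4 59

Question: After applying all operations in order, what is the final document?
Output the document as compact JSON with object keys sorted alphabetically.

After op 1 (replace /qy/i 17): {"bgh":[{"dca":52,"e":33,"ij":89},[26,7,29,50,12]],"hju":[{"c":46,"mj":82,"yrj":83,"zoz":89},[67,40,46],[8,35,78],{"ifb":72,"k":20,"ny":8,"qr":29},[44,21,93,60]],"qy":{"cs":[29,36,30,33,76],"ej":[54,11],"gd":[4,23,28,5],"i":17},"t":[{"io":42,"mte":46},[56,76,56,63],[64,81,97,86],{"fa":18,"x":89,"xz":45},{"ijj":42,"ti":32,"z":68}]}
After op 2 (remove /hju/2/0): {"bgh":[{"dca":52,"e":33,"ij":89},[26,7,29,50,12]],"hju":[{"c":46,"mj":82,"yrj":83,"zoz":89},[67,40,46],[35,78],{"ifb":72,"k":20,"ny":8,"qr":29},[44,21,93,60]],"qy":{"cs":[29,36,30,33,76],"ej":[54,11],"gd":[4,23,28,5],"i":17},"t":[{"io":42,"mte":46},[56,76,56,63],[64,81,97,86],{"fa":18,"x":89,"xz":45},{"ijj":42,"ti":32,"z":68}]}
After op 3 (remove /t/3): {"bgh":[{"dca":52,"e":33,"ij":89},[26,7,29,50,12]],"hju":[{"c":46,"mj":82,"yrj":83,"zoz":89},[67,40,46],[35,78],{"ifb":72,"k":20,"ny":8,"qr":29},[44,21,93,60]],"qy":{"cs":[29,36,30,33,76],"ej":[54,11],"gd":[4,23,28,5],"i":17},"t":[{"io":42,"mte":46},[56,76,56,63],[64,81,97,86],{"ijj":42,"ti":32,"z":68}]}
After op 4 (remove /hju/2): {"bgh":[{"dca":52,"e":33,"ij":89},[26,7,29,50,12]],"hju":[{"c":46,"mj":82,"yrj":83,"zoz":89},[67,40,46],{"ifb":72,"k":20,"ny":8,"qr":29},[44,21,93,60]],"qy":{"cs":[29,36,30,33,76],"ej":[54,11],"gd":[4,23,28,5],"i":17},"t":[{"io":42,"mte":46},[56,76,56,63],[64,81,97,86],{"ijj":42,"ti":32,"z":68}]}
After op 5 (replace /bgh/1/1 23): {"bgh":[{"dca":52,"e":33,"ij":89},[26,23,29,50,12]],"hju":[{"c":46,"mj":82,"yrj":83,"zoz":89},[67,40,46],{"ifb":72,"k":20,"ny":8,"qr":29},[44,21,93,60]],"qy":{"cs":[29,36,30,33,76],"ej":[54,11],"gd":[4,23,28,5],"i":17},"t":[{"io":42,"mte":46},[56,76,56,63],[64,81,97,86],{"ijj":42,"ti":32,"z":68}]}
After op 6 (add /bgh/2 54): {"bgh":[{"dca":52,"e":33,"ij":89},[26,23,29,50,12],54],"hju":[{"c":46,"mj":82,"yrj":83,"zoz":89},[67,40,46],{"ifb":72,"k":20,"ny":8,"qr":29},[44,21,93,60]],"qy":{"cs":[29,36,30,33,76],"ej":[54,11],"gd":[4,23,28,5],"i":17},"t":[{"io":42,"mte":46},[56,76,56,63],[64,81,97,86],{"ijj":42,"ti":32,"z":68}]}
After op 7 (replace /t/2 47): {"bgh":[{"dca":52,"e":33,"ij":89},[26,23,29,50,12],54],"hju":[{"c":46,"mj":82,"yrj":83,"zoz":89},[67,40,46],{"ifb":72,"k":20,"ny":8,"qr":29},[44,21,93,60]],"qy":{"cs":[29,36,30,33,76],"ej":[54,11],"gd":[4,23,28,5],"i":17},"t":[{"io":42,"mte":46},[56,76,56,63],47,{"ijj":42,"ti":32,"z":68}]}
After op 8 (add /t/3/p 95): {"bgh":[{"dca":52,"e":33,"ij":89},[26,23,29,50,12],54],"hju":[{"c":46,"mj":82,"yrj":83,"zoz":89},[67,40,46],{"ifb":72,"k":20,"ny":8,"qr":29},[44,21,93,60]],"qy":{"cs":[29,36,30,33,76],"ej":[54,11],"gd":[4,23,28,5],"i":17},"t":[{"io":42,"mte":46},[56,76,56,63],47,{"ijj":42,"p":95,"ti":32,"z":68}]}
After op 9 (add /bgh/1/3 90): {"bgh":[{"dca":52,"e":33,"ij":89},[26,23,29,90,50,12],54],"hju":[{"c":46,"mj":82,"yrj":83,"zoz":89},[67,40,46],{"ifb":72,"k":20,"ny":8,"qr":29},[44,21,93,60]],"qy":{"cs":[29,36,30,33,76],"ej":[54,11],"gd":[4,23,28,5],"i":17},"t":[{"io":42,"mte":46},[56,76,56,63],47,{"ijj":42,"p":95,"ti":32,"z":68}]}
After op 10 (replace /hju/0/c 74): {"bgh":[{"dca":52,"e":33,"ij":89},[26,23,29,90,50,12],54],"hju":[{"c":74,"mj":82,"yrj":83,"zoz":89},[67,40,46],{"ifb":72,"k":20,"ny":8,"qr":29},[44,21,93,60]],"qy":{"cs":[29,36,30,33,76],"ej":[54,11],"gd":[4,23,28,5],"i":17},"t":[{"io":42,"mte":46},[56,76,56,63],47,{"ijj":42,"p":95,"ti":32,"z":68}]}
After op 11 (add /anc 49): {"anc":49,"bgh":[{"dca":52,"e":33,"ij":89},[26,23,29,90,50,12],54],"hju":[{"c":74,"mj":82,"yrj":83,"zoz":89},[67,40,46],{"ifb":72,"k":20,"ny":8,"qr":29},[44,21,93,60]],"qy":{"cs":[29,36,30,33,76],"ej":[54,11],"gd":[4,23,28,5],"i":17},"t":[{"io":42,"mte":46},[56,76,56,63],47,{"ijj":42,"p":95,"ti":32,"z":68}]}
After op 12 (remove /t/3): {"anc":49,"bgh":[{"dca":52,"e":33,"ij":89},[26,23,29,90,50,12],54],"hju":[{"c":74,"mj":82,"yrj":83,"zoz":89},[67,40,46],{"ifb":72,"k":20,"ny":8,"qr":29},[44,21,93,60]],"qy":{"cs":[29,36,30,33,76],"ej":[54,11],"gd":[4,23,28,5],"i":17},"t":[{"io":42,"mte":46},[56,76,56,63],47]}
After op 13 (replace /qy/ej/0 18): {"anc":49,"bgh":[{"dca":52,"e":33,"ij":89},[26,23,29,90,50,12],54],"hju":[{"c":74,"mj":82,"yrj":83,"zoz":89},[67,40,46],{"ifb":72,"k":20,"ny":8,"qr":29},[44,21,93,60]],"qy":{"cs":[29,36,30,33,76],"ej":[18,11],"gd":[4,23,28,5],"i":17},"t":[{"io":42,"mte":46},[56,76,56,63],47]}
After op 14 (replace /bgh/1/4 59): {"anc":49,"bgh":[{"dca":52,"e":33,"ij":89},[26,23,29,90,59,12],54],"hju":[{"c":74,"mj":82,"yrj":83,"zoz":89},[67,40,46],{"ifb":72,"k":20,"ny":8,"qr":29},[44,21,93,60]],"qy":{"cs":[29,36,30,33,76],"ej":[18,11],"gd":[4,23,28,5],"i":17},"t":[{"io":42,"mte":46},[56,76,56,63],47]}

Answer: {"anc":49,"bgh":[{"dca":52,"e":33,"ij":89},[26,23,29,90,59,12],54],"hju":[{"c":74,"mj":82,"yrj":83,"zoz":89},[67,40,46],{"ifb":72,"k":20,"ny":8,"qr":29},[44,21,93,60]],"qy":{"cs":[29,36,30,33,76],"ej":[18,11],"gd":[4,23,28,5],"i":17},"t":[{"io":42,"mte":46},[56,76,56,63],47]}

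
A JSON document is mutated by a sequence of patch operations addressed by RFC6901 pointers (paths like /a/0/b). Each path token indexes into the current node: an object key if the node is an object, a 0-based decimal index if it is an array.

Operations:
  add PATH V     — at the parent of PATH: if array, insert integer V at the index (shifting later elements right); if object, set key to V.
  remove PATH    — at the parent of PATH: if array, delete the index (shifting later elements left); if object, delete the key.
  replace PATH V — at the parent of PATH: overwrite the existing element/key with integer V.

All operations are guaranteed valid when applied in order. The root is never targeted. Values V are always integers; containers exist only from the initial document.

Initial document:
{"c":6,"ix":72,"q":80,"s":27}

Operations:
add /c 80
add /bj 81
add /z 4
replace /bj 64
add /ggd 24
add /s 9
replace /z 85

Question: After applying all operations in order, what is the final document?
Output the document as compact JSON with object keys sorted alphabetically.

After op 1 (add /c 80): {"c":80,"ix":72,"q":80,"s":27}
After op 2 (add /bj 81): {"bj":81,"c":80,"ix":72,"q":80,"s":27}
After op 3 (add /z 4): {"bj":81,"c":80,"ix":72,"q":80,"s":27,"z":4}
After op 4 (replace /bj 64): {"bj":64,"c":80,"ix":72,"q":80,"s":27,"z":4}
After op 5 (add /ggd 24): {"bj":64,"c":80,"ggd":24,"ix":72,"q":80,"s":27,"z":4}
After op 6 (add /s 9): {"bj":64,"c":80,"ggd":24,"ix":72,"q":80,"s":9,"z":4}
After op 7 (replace /z 85): {"bj":64,"c":80,"ggd":24,"ix":72,"q":80,"s":9,"z":85}

Answer: {"bj":64,"c":80,"ggd":24,"ix":72,"q":80,"s":9,"z":85}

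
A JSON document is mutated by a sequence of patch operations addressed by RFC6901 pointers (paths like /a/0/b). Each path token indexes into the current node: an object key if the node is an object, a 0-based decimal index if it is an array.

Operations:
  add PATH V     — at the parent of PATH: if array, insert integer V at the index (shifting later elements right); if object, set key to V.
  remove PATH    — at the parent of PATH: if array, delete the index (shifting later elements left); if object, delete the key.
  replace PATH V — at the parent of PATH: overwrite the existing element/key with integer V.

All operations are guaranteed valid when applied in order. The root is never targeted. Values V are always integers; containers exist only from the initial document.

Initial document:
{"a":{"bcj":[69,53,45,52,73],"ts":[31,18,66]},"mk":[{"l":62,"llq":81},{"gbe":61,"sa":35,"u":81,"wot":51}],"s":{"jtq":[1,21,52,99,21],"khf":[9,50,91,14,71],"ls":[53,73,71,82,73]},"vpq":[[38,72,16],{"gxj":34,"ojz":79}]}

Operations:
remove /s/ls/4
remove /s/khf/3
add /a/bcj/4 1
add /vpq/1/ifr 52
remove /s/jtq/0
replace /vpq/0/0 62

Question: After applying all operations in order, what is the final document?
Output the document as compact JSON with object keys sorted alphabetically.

Answer: {"a":{"bcj":[69,53,45,52,1,73],"ts":[31,18,66]},"mk":[{"l":62,"llq":81},{"gbe":61,"sa":35,"u":81,"wot":51}],"s":{"jtq":[21,52,99,21],"khf":[9,50,91,71],"ls":[53,73,71,82]},"vpq":[[62,72,16],{"gxj":34,"ifr":52,"ojz":79}]}

Derivation:
After op 1 (remove /s/ls/4): {"a":{"bcj":[69,53,45,52,73],"ts":[31,18,66]},"mk":[{"l":62,"llq":81},{"gbe":61,"sa":35,"u":81,"wot":51}],"s":{"jtq":[1,21,52,99,21],"khf":[9,50,91,14,71],"ls":[53,73,71,82]},"vpq":[[38,72,16],{"gxj":34,"ojz":79}]}
After op 2 (remove /s/khf/3): {"a":{"bcj":[69,53,45,52,73],"ts":[31,18,66]},"mk":[{"l":62,"llq":81},{"gbe":61,"sa":35,"u":81,"wot":51}],"s":{"jtq":[1,21,52,99,21],"khf":[9,50,91,71],"ls":[53,73,71,82]},"vpq":[[38,72,16],{"gxj":34,"ojz":79}]}
After op 3 (add /a/bcj/4 1): {"a":{"bcj":[69,53,45,52,1,73],"ts":[31,18,66]},"mk":[{"l":62,"llq":81},{"gbe":61,"sa":35,"u":81,"wot":51}],"s":{"jtq":[1,21,52,99,21],"khf":[9,50,91,71],"ls":[53,73,71,82]},"vpq":[[38,72,16],{"gxj":34,"ojz":79}]}
After op 4 (add /vpq/1/ifr 52): {"a":{"bcj":[69,53,45,52,1,73],"ts":[31,18,66]},"mk":[{"l":62,"llq":81},{"gbe":61,"sa":35,"u":81,"wot":51}],"s":{"jtq":[1,21,52,99,21],"khf":[9,50,91,71],"ls":[53,73,71,82]},"vpq":[[38,72,16],{"gxj":34,"ifr":52,"ojz":79}]}
After op 5 (remove /s/jtq/0): {"a":{"bcj":[69,53,45,52,1,73],"ts":[31,18,66]},"mk":[{"l":62,"llq":81},{"gbe":61,"sa":35,"u":81,"wot":51}],"s":{"jtq":[21,52,99,21],"khf":[9,50,91,71],"ls":[53,73,71,82]},"vpq":[[38,72,16],{"gxj":34,"ifr":52,"ojz":79}]}
After op 6 (replace /vpq/0/0 62): {"a":{"bcj":[69,53,45,52,1,73],"ts":[31,18,66]},"mk":[{"l":62,"llq":81},{"gbe":61,"sa":35,"u":81,"wot":51}],"s":{"jtq":[21,52,99,21],"khf":[9,50,91,71],"ls":[53,73,71,82]},"vpq":[[62,72,16],{"gxj":34,"ifr":52,"ojz":79}]}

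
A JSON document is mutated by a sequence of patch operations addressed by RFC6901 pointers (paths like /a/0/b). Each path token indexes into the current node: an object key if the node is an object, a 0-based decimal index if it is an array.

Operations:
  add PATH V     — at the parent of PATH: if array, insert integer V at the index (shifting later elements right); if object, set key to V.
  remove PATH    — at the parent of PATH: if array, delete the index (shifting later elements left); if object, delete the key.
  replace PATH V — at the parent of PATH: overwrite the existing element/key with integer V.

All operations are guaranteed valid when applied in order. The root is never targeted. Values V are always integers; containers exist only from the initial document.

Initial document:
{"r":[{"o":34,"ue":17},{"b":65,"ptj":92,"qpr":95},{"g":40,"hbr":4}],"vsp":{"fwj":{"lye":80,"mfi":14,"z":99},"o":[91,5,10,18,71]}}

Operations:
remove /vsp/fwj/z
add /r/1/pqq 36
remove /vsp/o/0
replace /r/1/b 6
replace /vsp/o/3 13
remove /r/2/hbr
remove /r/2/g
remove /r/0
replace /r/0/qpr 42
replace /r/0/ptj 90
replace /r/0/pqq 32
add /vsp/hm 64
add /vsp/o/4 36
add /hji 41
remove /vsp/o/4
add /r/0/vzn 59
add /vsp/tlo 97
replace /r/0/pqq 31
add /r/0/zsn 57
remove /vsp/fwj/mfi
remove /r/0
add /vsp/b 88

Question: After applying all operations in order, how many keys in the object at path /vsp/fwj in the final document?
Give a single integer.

After op 1 (remove /vsp/fwj/z): {"r":[{"o":34,"ue":17},{"b":65,"ptj":92,"qpr":95},{"g":40,"hbr":4}],"vsp":{"fwj":{"lye":80,"mfi":14},"o":[91,5,10,18,71]}}
After op 2 (add /r/1/pqq 36): {"r":[{"o":34,"ue":17},{"b":65,"pqq":36,"ptj":92,"qpr":95},{"g":40,"hbr":4}],"vsp":{"fwj":{"lye":80,"mfi":14},"o":[91,5,10,18,71]}}
After op 3 (remove /vsp/o/0): {"r":[{"o":34,"ue":17},{"b":65,"pqq":36,"ptj":92,"qpr":95},{"g":40,"hbr":4}],"vsp":{"fwj":{"lye":80,"mfi":14},"o":[5,10,18,71]}}
After op 4 (replace /r/1/b 6): {"r":[{"o":34,"ue":17},{"b":6,"pqq":36,"ptj":92,"qpr":95},{"g":40,"hbr":4}],"vsp":{"fwj":{"lye":80,"mfi":14},"o":[5,10,18,71]}}
After op 5 (replace /vsp/o/3 13): {"r":[{"o":34,"ue":17},{"b":6,"pqq":36,"ptj":92,"qpr":95},{"g":40,"hbr":4}],"vsp":{"fwj":{"lye":80,"mfi":14},"o":[5,10,18,13]}}
After op 6 (remove /r/2/hbr): {"r":[{"o":34,"ue":17},{"b":6,"pqq":36,"ptj":92,"qpr":95},{"g":40}],"vsp":{"fwj":{"lye":80,"mfi":14},"o":[5,10,18,13]}}
After op 7 (remove /r/2/g): {"r":[{"o":34,"ue":17},{"b":6,"pqq":36,"ptj":92,"qpr":95},{}],"vsp":{"fwj":{"lye":80,"mfi":14},"o":[5,10,18,13]}}
After op 8 (remove /r/0): {"r":[{"b":6,"pqq":36,"ptj":92,"qpr":95},{}],"vsp":{"fwj":{"lye":80,"mfi":14},"o":[5,10,18,13]}}
After op 9 (replace /r/0/qpr 42): {"r":[{"b":6,"pqq":36,"ptj":92,"qpr":42},{}],"vsp":{"fwj":{"lye":80,"mfi":14},"o":[5,10,18,13]}}
After op 10 (replace /r/0/ptj 90): {"r":[{"b":6,"pqq":36,"ptj":90,"qpr":42},{}],"vsp":{"fwj":{"lye":80,"mfi":14},"o":[5,10,18,13]}}
After op 11 (replace /r/0/pqq 32): {"r":[{"b":6,"pqq":32,"ptj":90,"qpr":42},{}],"vsp":{"fwj":{"lye":80,"mfi":14},"o":[5,10,18,13]}}
After op 12 (add /vsp/hm 64): {"r":[{"b":6,"pqq":32,"ptj":90,"qpr":42},{}],"vsp":{"fwj":{"lye":80,"mfi":14},"hm":64,"o":[5,10,18,13]}}
After op 13 (add /vsp/o/4 36): {"r":[{"b":6,"pqq":32,"ptj":90,"qpr":42},{}],"vsp":{"fwj":{"lye":80,"mfi":14},"hm":64,"o":[5,10,18,13,36]}}
After op 14 (add /hji 41): {"hji":41,"r":[{"b":6,"pqq":32,"ptj":90,"qpr":42},{}],"vsp":{"fwj":{"lye":80,"mfi":14},"hm":64,"o":[5,10,18,13,36]}}
After op 15 (remove /vsp/o/4): {"hji":41,"r":[{"b":6,"pqq":32,"ptj":90,"qpr":42},{}],"vsp":{"fwj":{"lye":80,"mfi":14},"hm":64,"o":[5,10,18,13]}}
After op 16 (add /r/0/vzn 59): {"hji":41,"r":[{"b":6,"pqq":32,"ptj":90,"qpr":42,"vzn":59},{}],"vsp":{"fwj":{"lye":80,"mfi":14},"hm":64,"o":[5,10,18,13]}}
After op 17 (add /vsp/tlo 97): {"hji":41,"r":[{"b":6,"pqq":32,"ptj":90,"qpr":42,"vzn":59},{}],"vsp":{"fwj":{"lye":80,"mfi":14},"hm":64,"o":[5,10,18,13],"tlo":97}}
After op 18 (replace /r/0/pqq 31): {"hji":41,"r":[{"b":6,"pqq":31,"ptj":90,"qpr":42,"vzn":59},{}],"vsp":{"fwj":{"lye":80,"mfi":14},"hm":64,"o":[5,10,18,13],"tlo":97}}
After op 19 (add /r/0/zsn 57): {"hji":41,"r":[{"b":6,"pqq":31,"ptj":90,"qpr":42,"vzn":59,"zsn":57},{}],"vsp":{"fwj":{"lye":80,"mfi":14},"hm":64,"o":[5,10,18,13],"tlo":97}}
After op 20 (remove /vsp/fwj/mfi): {"hji":41,"r":[{"b":6,"pqq":31,"ptj":90,"qpr":42,"vzn":59,"zsn":57},{}],"vsp":{"fwj":{"lye":80},"hm":64,"o":[5,10,18,13],"tlo":97}}
After op 21 (remove /r/0): {"hji":41,"r":[{}],"vsp":{"fwj":{"lye":80},"hm":64,"o":[5,10,18,13],"tlo":97}}
After op 22 (add /vsp/b 88): {"hji":41,"r":[{}],"vsp":{"b":88,"fwj":{"lye":80},"hm":64,"o":[5,10,18,13],"tlo":97}}
Size at path /vsp/fwj: 1

Answer: 1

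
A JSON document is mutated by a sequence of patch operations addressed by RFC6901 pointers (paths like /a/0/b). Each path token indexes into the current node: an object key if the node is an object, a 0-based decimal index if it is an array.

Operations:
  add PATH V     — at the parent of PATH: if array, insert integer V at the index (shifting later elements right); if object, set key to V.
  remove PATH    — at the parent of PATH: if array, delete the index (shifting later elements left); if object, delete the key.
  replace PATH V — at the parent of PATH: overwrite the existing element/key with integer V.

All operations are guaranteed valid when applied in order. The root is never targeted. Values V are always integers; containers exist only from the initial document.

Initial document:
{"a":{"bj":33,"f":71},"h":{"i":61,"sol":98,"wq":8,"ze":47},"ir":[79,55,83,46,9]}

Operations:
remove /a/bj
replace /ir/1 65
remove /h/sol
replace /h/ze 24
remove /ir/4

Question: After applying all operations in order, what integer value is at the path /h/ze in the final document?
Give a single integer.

After op 1 (remove /a/bj): {"a":{"f":71},"h":{"i":61,"sol":98,"wq":8,"ze":47},"ir":[79,55,83,46,9]}
After op 2 (replace /ir/1 65): {"a":{"f":71},"h":{"i":61,"sol":98,"wq":8,"ze":47},"ir":[79,65,83,46,9]}
After op 3 (remove /h/sol): {"a":{"f":71},"h":{"i":61,"wq":8,"ze":47},"ir":[79,65,83,46,9]}
After op 4 (replace /h/ze 24): {"a":{"f":71},"h":{"i":61,"wq":8,"ze":24},"ir":[79,65,83,46,9]}
After op 5 (remove /ir/4): {"a":{"f":71},"h":{"i":61,"wq":8,"ze":24},"ir":[79,65,83,46]}
Value at /h/ze: 24

Answer: 24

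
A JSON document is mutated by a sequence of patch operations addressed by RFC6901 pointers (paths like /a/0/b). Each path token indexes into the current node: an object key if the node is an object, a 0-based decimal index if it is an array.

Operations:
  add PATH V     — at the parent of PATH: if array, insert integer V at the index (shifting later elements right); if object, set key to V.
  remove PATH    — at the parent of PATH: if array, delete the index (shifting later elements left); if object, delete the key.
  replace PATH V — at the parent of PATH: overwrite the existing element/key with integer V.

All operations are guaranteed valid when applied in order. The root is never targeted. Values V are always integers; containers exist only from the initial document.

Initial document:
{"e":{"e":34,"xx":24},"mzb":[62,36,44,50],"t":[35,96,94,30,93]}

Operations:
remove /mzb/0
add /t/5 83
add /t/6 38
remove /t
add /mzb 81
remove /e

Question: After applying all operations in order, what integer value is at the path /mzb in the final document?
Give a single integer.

After op 1 (remove /mzb/0): {"e":{"e":34,"xx":24},"mzb":[36,44,50],"t":[35,96,94,30,93]}
After op 2 (add /t/5 83): {"e":{"e":34,"xx":24},"mzb":[36,44,50],"t":[35,96,94,30,93,83]}
After op 3 (add /t/6 38): {"e":{"e":34,"xx":24},"mzb":[36,44,50],"t":[35,96,94,30,93,83,38]}
After op 4 (remove /t): {"e":{"e":34,"xx":24},"mzb":[36,44,50]}
After op 5 (add /mzb 81): {"e":{"e":34,"xx":24},"mzb":81}
After op 6 (remove /e): {"mzb":81}
Value at /mzb: 81

Answer: 81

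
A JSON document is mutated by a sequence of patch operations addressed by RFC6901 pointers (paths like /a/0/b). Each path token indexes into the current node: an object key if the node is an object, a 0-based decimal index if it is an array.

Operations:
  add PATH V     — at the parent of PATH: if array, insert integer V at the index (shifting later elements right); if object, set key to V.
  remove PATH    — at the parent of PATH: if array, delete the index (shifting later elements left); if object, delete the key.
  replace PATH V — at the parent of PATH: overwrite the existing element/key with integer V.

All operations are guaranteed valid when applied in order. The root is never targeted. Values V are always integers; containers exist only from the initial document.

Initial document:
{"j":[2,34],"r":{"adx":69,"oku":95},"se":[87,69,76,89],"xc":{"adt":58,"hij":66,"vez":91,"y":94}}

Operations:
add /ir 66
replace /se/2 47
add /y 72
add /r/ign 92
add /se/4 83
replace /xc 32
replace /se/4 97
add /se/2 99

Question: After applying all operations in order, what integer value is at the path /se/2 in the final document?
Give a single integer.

After op 1 (add /ir 66): {"ir":66,"j":[2,34],"r":{"adx":69,"oku":95},"se":[87,69,76,89],"xc":{"adt":58,"hij":66,"vez":91,"y":94}}
After op 2 (replace /se/2 47): {"ir":66,"j":[2,34],"r":{"adx":69,"oku":95},"se":[87,69,47,89],"xc":{"adt":58,"hij":66,"vez":91,"y":94}}
After op 3 (add /y 72): {"ir":66,"j":[2,34],"r":{"adx":69,"oku":95},"se":[87,69,47,89],"xc":{"adt":58,"hij":66,"vez":91,"y":94},"y":72}
After op 4 (add /r/ign 92): {"ir":66,"j":[2,34],"r":{"adx":69,"ign":92,"oku":95},"se":[87,69,47,89],"xc":{"adt":58,"hij":66,"vez":91,"y":94},"y":72}
After op 5 (add /se/4 83): {"ir":66,"j":[2,34],"r":{"adx":69,"ign":92,"oku":95},"se":[87,69,47,89,83],"xc":{"adt":58,"hij":66,"vez":91,"y":94},"y":72}
After op 6 (replace /xc 32): {"ir":66,"j":[2,34],"r":{"adx":69,"ign":92,"oku":95},"se":[87,69,47,89,83],"xc":32,"y":72}
After op 7 (replace /se/4 97): {"ir":66,"j":[2,34],"r":{"adx":69,"ign":92,"oku":95},"se":[87,69,47,89,97],"xc":32,"y":72}
After op 8 (add /se/2 99): {"ir":66,"j":[2,34],"r":{"adx":69,"ign":92,"oku":95},"se":[87,69,99,47,89,97],"xc":32,"y":72}
Value at /se/2: 99

Answer: 99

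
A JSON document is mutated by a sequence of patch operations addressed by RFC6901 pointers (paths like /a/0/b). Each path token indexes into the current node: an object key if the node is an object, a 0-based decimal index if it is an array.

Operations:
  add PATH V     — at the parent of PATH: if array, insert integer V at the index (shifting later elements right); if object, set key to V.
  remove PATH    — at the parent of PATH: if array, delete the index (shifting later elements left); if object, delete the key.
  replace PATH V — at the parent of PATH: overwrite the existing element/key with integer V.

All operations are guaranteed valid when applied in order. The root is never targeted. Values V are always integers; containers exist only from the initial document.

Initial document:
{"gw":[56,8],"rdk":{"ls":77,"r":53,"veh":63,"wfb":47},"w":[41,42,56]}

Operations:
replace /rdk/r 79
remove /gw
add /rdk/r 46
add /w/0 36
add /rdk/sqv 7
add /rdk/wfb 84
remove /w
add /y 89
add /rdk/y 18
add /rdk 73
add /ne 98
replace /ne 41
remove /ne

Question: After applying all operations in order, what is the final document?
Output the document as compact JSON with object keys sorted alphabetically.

After op 1 (replace /rdk/r 79): {"gw":[56,8],"rdk":{"ls":77,"r":79,"veh":63,"wfb":47},"w":[41,42,56]}
After op 2 (remove /gw): {"rdk":{"ls":77,"r":79,"veh":63,"wfb":47},"w":[41,42,56]}
After op 3 (add /rdk/r 46): {"rdk":{"ls":77,"r":46,"veh":63,"wfb":47},"w":[41,42,56]}
After op 4 (add /w/0 36): {"rdk":{"ls":77,"r":46,"veh":63,"wfb":47},"w":[36,41,42,56]}
After op 5 (add /rdk/sqv 7): {"rdk":{"ls":77,"r":46,"sqv":7,"veh":63,"wfb":47},"w":[36,41,42,56]}
After op 6 (add /rdk/wfb 84): {"rdk":{"ls":77,"r":46,"sqv":7,"veh":63,"wfb":84},"w":[36,41,42,56]}
After op 7 (remove /w): {"rdk":{"ls":77,"r":46,"sqv":7,"veh":63,"wfb":84}}
After op 8 (add /y 89): {"rdk":{"ls":77,"r":46,"sqv":7,"veh":63,"wfb":84},"y":89}
After op 9 (add /rdk/y 18): {"rdk":{"ls":77,"r":46,"sqv":7,"veh":63,"wfb":84,"y":18},"y":89}
After op 10 (add /rdk 73): {"rdk":73,"y":89}
After op 11 (add /ne 98): {"ne":98,"rdk":73,"y":89}
After op 12 (replace /ne 41): {"ne":41,"rdk":73,"y":89}
After op 13 (remove /ne): {"rdk":73,"y":89}

Answer: {"rdk":73,"y":89}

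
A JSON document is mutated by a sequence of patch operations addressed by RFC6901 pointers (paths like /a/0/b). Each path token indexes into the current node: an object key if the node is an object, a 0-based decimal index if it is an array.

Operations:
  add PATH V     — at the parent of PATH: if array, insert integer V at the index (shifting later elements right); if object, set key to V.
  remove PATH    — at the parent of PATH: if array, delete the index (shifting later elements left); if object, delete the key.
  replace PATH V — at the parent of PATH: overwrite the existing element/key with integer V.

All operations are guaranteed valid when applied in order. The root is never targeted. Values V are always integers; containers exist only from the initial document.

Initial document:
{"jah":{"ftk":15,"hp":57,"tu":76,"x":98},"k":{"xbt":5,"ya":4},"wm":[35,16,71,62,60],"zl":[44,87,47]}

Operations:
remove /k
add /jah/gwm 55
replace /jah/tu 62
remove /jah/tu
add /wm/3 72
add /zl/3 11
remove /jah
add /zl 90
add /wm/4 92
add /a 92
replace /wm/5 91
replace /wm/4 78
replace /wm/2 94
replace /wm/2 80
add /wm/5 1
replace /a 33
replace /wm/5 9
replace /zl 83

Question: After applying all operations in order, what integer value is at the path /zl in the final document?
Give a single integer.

Answer: 83

Derivation:
After op 1 (remove /k): {"jah":{"ftk":15,"hp":57,"tu":76,"x":98},"wm":[35,16,71,62,60],"zl":[44,87,47]}
After op 2 (add /jah/gwm 55): {"jah":{"ftk":15,"gwm":55,"hp":57,"tu":76,"x":98},"wm":[35,16,71,62,60],"zl":[44,87,47]}
After op 3 (replace /jah/tu 62): {"jah":{"ftk":15,"gwm":55,"hp":57,"tu":62,"x":98},"wm":[35,16,71,62,60],"zl":[44,87,47]}
After op 4 (remove /jah/tu): {"jah":{"ftk":15,"gwm":55,"hp":57,"x":98},"wm":[35,16,71,62,60],"zl":[44,87,47]}
After op 5 (add /wm/3 72): {"jah":{"ftk":15,"gwm":55,"hp":57,"x":98},"wm":[35,16,71,72,62,60],"zl":[44,87,47]}
After op 6 (add /zl/3 11): {"jah":{"ftk":15,"gwm":55,"hp":57,"x":98},"wm":[35,16,71,72,62,60],"zl":[44,87,47,11]}
After op 7 (remove /jah): {"wm":[35,16,71,72,62,60],"zl":[44,87,47,11]}
After op 8 (add /zl 90): {"wm":[35,16,71,72,62,60],"zl":90}
After op 9 (add /wm/4 92): {"wm":[35,16,71,72,92,62,60],"zl":90}
After op 10 (add /a 92): {"a":92,"wm":[35,16,71,72,92,62,60],"zl":90}
After op 11 (replace /wm/5 91): {"a":92,"wm":[35,16,71,72,92,91,60],"zl":90}
After op 12 (replace /wm/4 78): {"a":92,"wm":[35,16,71,72,78,91,60],"zl":90}
After op 13 (replace /wm/2 94): {"a":92,"wm":[35,16,94,72,78,91,60],"zl":90}
After op 14 (replace /wm/2 80): {"a":92,"wm":[35,16,80,72,78,91,60],"zl":90}
After op 15 (add /wm/5 1): {"a":92,"wm":[35,16,80,72,78,1,91,60],"zl":90}
After op 16 (replace /a 33): {"a":33,"wm":[35,16,80,72,78,1,91,60],"zl":90}
After op 17 (replace /wm/5 9): {"a":33,"wm":[35,16,80,72,78,9,91,60],"zl":90}
After op 18 (replace /zl 83): {"a":33,"wm":[35,16,80,72,78,9,91,60],"zl":83}
Value at /zl: 83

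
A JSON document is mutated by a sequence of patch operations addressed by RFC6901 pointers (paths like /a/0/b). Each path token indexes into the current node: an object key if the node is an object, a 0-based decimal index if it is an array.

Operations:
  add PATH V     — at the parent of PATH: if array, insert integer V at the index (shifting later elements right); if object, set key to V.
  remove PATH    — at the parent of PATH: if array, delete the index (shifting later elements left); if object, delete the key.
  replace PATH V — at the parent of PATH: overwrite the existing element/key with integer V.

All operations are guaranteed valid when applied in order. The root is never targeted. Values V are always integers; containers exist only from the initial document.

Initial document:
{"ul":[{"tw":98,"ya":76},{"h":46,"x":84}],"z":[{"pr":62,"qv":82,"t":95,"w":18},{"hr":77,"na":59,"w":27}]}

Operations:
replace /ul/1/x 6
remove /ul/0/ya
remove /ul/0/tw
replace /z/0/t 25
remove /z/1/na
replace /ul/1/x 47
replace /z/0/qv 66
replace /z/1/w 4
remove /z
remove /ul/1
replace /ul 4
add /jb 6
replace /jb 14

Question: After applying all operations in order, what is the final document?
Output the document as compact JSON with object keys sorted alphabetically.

Answer: {"jb":14,"ul":4}

Derivation:
After op 1 (replace /ul/1/x 6): {"ul":[{"tw":98,"ya":76},{"h":46,"x":6}],"z":[{"pr":62,"qv":82,"t":95,"w":18},{"hr":77,"na":59,"w":27}]}
After op 2 (remove /ul/0/ya): {"ul":[{"tw":98},{"h":46,"x":6}],"z":[{"pr":62,"qv":82,"t":95,"w":18},{"hr":77,"na":59,"w":27}]}
After op 3 (remove /ul/0/tw): {"ul":[{},{"h":46,"x":6}],"z":[{"pr":62,"qv":82,"t":95,"w":18},{"hr":77,"na":59,"w":27}]}
After op 4 (replace /z/0/t 25): {"ul":[{},{"h":46,"x":6}],"z":[{"pr":62,"qv":82,"t":25,"w":18},{"hr":77,"na":59,"w":27}]}
After op 5 (remove /z/1/na): {"ul":[{},{"h":46,"x":6}],"z":[{"pr":62,"qv":82,"t":25,"w":18},{"hr":77,"w":27}]}
After op 6 (replace /ul/1/x 47): {"ul":[{},{"h":46,"x":47}],"z":[{"pr":62,"qv":82,"t":25,"w":18},{"hr":77,"w":27}]}
After op 7 (replace /z/0/qv 66): {"ul":[{},{"h":46,"x":47}],"z":[{"pr":62,"qv":66,"t":25,"w":18},{"hr":77,"w":27}]}
After op 8 (replace /z/1/w 4): {"ul":[{},{"h":46,"x":47}],"z":[{"pr":62,"qv":66,"t":25,"w":18},{"hr":77,"w":4}]}
After op 9 (remove /z): {"ul":[{},{"h":46,"x":47}]}
After op 10 (remove /ul/1): {"ul":[{}]}
After op 11 (replace /ul 4): {"ul":4}
After op 12 (add /jb 6): {"jb":6,"ul":4}
After op 13 (replace /jb 14): {"jb":14,"ul":4}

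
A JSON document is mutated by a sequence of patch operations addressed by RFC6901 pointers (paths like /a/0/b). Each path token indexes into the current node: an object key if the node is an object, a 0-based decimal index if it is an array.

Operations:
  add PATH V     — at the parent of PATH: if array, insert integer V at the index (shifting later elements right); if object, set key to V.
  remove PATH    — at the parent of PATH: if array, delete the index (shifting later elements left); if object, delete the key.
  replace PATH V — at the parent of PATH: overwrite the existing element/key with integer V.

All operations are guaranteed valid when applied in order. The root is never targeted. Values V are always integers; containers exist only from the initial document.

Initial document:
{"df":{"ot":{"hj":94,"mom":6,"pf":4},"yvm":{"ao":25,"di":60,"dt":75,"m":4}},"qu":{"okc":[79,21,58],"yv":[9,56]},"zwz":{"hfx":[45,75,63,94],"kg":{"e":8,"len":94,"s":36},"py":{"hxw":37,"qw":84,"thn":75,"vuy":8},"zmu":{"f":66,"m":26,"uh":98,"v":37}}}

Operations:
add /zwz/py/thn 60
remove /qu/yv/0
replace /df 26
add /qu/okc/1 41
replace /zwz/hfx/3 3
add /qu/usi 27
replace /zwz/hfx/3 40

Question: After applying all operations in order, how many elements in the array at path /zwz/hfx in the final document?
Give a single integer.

Answer: 4

Derivation:
After op 1 (add /zwz/py/thn 60): {"df":{"ot":{"hj":94,"mom":6,"pf":4},"yvm":{"ao":25,"di":60,"dt":75,"m":4}},"qu":{"okc":[79,21,58],"yv":[9,56]},"zwz":{"hfx":[45,75,63,94],"kg":{"e":8,"len":94,"s":36},"py":{"hxw":37,"qw":84,"thn":60,"vuy":8},"zmu":{"f":66,"m":26,"uh":98,"v":37}}}
After op 2 (remove /qu/yv/0): {"df":{"ot":{"hj":94,"mom":6,"pf":4},"yvm":{"ao":25,"di":60,"dt":75,"m":4}},"qu":{"okc":[79,21,58],"yv":[56]},"zwz":{"hfx":[45,75,63,94],"kg":{"e":8,"len":94,"s":36},"py":{"hxw":37,"qw":84,"thn":60,"vuy":8},"zmu":{"f":66,"m":26,"uh":98,"v":37}}}
After op 3 (replace /df 26): {"df":26,"qu":{"okc":[79,21,58],"yv":[56]},"zwz":{"hfx":[45,75,63,94],"kg":{"e":8,"len":94,"s":36},"py":{"hxw":37,"qw":84,"thn":60,"vuy":8},"zmu":{"f":66,"m":26,"uh":98,"v":37}}}
After op 4 (add /qu/okc/1 41): {"df":26,"qu":{"okc":[79,41,21,58],"yv":[56]},"zwz":{"hfx":[45,75,63,94],"kg":{"e":8,"len":94,"s":36},"py":{"hxw":37,"qw":84,"thn":60,"vuy":8},"zmu":{"f":66,"m":26,"uh":98,"v":37}}}
After op 5 (replace /zwz/hfx/3 3): {"df":26,"qu":{"okc":[79,41,21,58],"yv":[56]},"zwz":{"hfx":[45,75,63,3],"kg":{"e":8,"len":94,"s":36},"py":{"hxw":37,"qw":84,"thn":60,"vuy":8},"zmu":{"f":66,"m":26,"uh":98,"v":37}}}
After op 6 (add /qu/usi 27): {"df":26,"qu":{"okc":[79,41,21,58],"usi":27,"yv":[56]},"zwz":{"hfx":[45,75,63,3],"kg":{"e":8,"len":94,"s":36},"py":{"hxw":37,"qw":84,"thn":60,"vuy":8},"zmu":{"f":66,"m":26,"uh":98,"v":37}}}
After op 7 (replace /zwz/hfx/3 40): {"df":26,"qu":{"okc":[79,41,21,58],"usi":27,"yv":[56]},"zwz":{"hfx":[45,75,63,40],"kg":{"e":8,"len":94,"s":36},"py":{"hxw":37,"qw":84,"thn":60,"vuy":8},"zmu":{"f":66,"m":26,"uh":98,"v":37}}}
Size at path /zwz/hfx: 4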